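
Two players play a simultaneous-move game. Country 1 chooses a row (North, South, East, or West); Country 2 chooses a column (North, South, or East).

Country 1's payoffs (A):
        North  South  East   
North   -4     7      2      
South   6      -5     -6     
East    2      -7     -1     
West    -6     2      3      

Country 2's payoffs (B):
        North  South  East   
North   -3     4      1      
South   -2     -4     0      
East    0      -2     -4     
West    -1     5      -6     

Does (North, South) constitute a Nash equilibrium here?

Yes

Holding Country 2 at South: Country 1 gets 7 from North, versus -5 from South, -7 from East, 2 from West. No profitable deviation for Country 1.
Holding Country 1 at North: Country 2 gets 4 from South, versus -3 from North, 1 from East. No profitable deviation for Country 2 either.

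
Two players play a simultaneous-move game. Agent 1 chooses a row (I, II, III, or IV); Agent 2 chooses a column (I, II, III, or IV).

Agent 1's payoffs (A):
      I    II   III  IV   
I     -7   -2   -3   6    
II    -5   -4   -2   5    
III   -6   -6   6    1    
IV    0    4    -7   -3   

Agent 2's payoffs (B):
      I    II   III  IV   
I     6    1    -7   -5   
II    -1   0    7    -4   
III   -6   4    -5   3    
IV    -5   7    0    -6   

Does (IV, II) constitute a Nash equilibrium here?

Holding Agent 2 at II: Agent 1 gets 4 from IV, versus -2 from I, -4 from II, -6 from III. No profitable deviation for Agent 1.
Holding Agent 1 at IV: Agent 2 gets 7 from II, versus -5 from I, 0 from III, -6 from IV. No profitable deviation for Agent 2 either.

Yes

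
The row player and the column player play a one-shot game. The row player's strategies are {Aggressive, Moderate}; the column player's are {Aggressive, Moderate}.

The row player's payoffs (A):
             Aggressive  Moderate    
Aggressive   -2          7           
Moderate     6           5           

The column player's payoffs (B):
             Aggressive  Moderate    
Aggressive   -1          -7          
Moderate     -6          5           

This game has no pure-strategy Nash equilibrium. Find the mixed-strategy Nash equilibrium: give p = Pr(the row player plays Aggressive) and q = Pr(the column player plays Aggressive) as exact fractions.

p = 11/17, q = 1/5

In a mixed NE each player is indifferent between their pure strategies, so the opponent's mix sets the indifference.
The column player indifferent between Aggressive and Moderate: p·(-1) + (1−p)·(-6) = p·(-7) + (1−p)·5 ⟹ (-6) + 5p = 5 + (-12)p ⟹ p = 11/17.
The row player indifferent between Aggressive and Moderate: q·(-2) + (1−q)·7 = q·6 + (1−q)·5 ⟹ 7 + (-9)q = 5 + 1q ⟹ q = 1/5.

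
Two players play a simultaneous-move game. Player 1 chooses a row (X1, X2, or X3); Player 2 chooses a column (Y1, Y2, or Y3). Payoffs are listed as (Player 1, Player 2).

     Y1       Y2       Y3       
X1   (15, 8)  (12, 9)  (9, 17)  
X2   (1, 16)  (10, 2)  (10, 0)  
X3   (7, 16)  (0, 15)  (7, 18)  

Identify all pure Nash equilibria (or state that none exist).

A profile is a Nash equilibrium when each player is best-responding to the other.
Player 1's best responses — vs Y1: X1 (payoff 15); vs Y2: X1 (payoff 12); vs Y3: X2 (payoff 10).
Player 2's best responses — vs X1: Y3 (payoff 17); vs X2: Y1 (payoff 16); vs X3: Y3 (payoff 18).
No cell has both players best-responding. For instance, Player 1's best reply to Y3 is X2, but against X2 Player 2 prefers Y1 over Y3.

There is no pure-strategy Nash equilibrium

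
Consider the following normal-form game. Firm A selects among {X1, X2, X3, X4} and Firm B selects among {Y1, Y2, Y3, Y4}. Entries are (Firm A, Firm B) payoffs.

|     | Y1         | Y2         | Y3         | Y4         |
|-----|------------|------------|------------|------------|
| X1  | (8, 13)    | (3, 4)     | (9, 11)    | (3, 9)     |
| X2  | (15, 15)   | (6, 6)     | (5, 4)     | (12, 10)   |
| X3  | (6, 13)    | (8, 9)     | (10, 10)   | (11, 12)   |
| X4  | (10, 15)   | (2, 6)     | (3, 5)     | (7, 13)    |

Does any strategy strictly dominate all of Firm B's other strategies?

Check whether one of Firm B's strategies beats all alternatives regardless of what the opponent does.
Y1 strictly dominates: vs X1: 13 > each of {4, 11, 9}; vs X2: 15 > each of {6, 4, 10}; vs X3: 13 > each of {9, 10, 12}; vs X4: 15 > each of {6, 5, 13}.

Y1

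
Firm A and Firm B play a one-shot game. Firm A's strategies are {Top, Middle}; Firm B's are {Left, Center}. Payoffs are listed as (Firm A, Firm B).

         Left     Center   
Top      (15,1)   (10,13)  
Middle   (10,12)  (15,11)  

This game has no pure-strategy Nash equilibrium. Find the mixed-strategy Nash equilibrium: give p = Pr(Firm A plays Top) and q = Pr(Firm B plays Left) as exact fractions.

In a mixed NE each player is indifferent between their pure strategies, so the opponent's mix sets the indifference.
Firm B indifferent between Left and Center: p·1 + (1−p)·12 = p·13 + (1−p)·11 ⟹ 12 + (-11)p = 11 + 2p ⟹ p = 1/13.
Firm A indifferent between Top and Middle: q·15 + (1−q)·10 = q·10 + (1−q)·15 ⟹ 10 + 5q = 15 + (-5)q ⟹ q = 1/2.

p = 1/13, q = 1/2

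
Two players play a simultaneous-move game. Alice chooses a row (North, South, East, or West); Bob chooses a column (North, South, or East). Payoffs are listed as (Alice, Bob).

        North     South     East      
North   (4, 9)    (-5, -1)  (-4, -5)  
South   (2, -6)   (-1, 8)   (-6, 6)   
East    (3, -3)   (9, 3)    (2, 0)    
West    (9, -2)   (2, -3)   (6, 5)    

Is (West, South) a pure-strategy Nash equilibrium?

No

Holding Bob at South: Alice gets 2 from West but could get 9 by switching to East. Alice has a profitable deviation.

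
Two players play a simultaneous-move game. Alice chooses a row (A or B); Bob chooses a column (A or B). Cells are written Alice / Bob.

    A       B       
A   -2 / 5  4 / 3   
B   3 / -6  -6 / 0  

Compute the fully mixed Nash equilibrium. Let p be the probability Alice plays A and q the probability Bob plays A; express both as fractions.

p = 3/4, q = 2/3

Each player's mixing probability is pinned down by making the *other* player indifferent.
Bob indifferent between A and B: p·5 + (1−p)·(-6) = p·3 + (1−p)·0 ⟹ (-6) + 11p = 0 + 3p ⟹ p = 3/4.
Alice indifferent between A and B: q·(-2) + (1−q)·4 = q·3 + (1−q)·(-6) ⟹ 4 + (-6)q = (-6) + 9q ⟹ q = 2/3.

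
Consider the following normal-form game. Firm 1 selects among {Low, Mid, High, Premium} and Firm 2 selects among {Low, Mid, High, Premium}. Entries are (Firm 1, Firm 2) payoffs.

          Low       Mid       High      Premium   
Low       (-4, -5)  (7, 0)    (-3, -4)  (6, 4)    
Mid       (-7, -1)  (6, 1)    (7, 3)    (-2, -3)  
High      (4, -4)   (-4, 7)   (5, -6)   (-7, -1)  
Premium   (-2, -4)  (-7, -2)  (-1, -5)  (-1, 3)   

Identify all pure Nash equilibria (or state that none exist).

A profile is a Nash equilibrium when each player is best-responding to the other.
Firm 1's best responses — vs Low: High (payoff 4); vs Mid: Low (payoff 7); vs High: Mid (payoff 7); vs Premium: Low (payoff 6).
Firm 2's best responses — vs Low: Premium (payoff 4); vs Mid: High (payoff 3); vs High: Mid (payoff 7); vs Premium: Premium (payoff 3).
Mutual best responses occur at (Low, Premium) and (Mid, High); at each, neither player gains by switching.

(Low, Premium) and (Mid, High)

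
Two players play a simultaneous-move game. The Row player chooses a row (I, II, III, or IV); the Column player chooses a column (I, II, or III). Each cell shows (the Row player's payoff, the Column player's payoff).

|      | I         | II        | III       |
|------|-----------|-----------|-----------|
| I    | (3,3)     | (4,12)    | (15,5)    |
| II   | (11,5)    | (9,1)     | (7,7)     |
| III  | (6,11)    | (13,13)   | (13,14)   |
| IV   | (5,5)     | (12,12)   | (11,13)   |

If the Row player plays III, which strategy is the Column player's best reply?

III

With the Row player fixed at III, the Column player's payoffs are: I → 11, II → 13, III → 14.
The maximum is 14, achieved by III.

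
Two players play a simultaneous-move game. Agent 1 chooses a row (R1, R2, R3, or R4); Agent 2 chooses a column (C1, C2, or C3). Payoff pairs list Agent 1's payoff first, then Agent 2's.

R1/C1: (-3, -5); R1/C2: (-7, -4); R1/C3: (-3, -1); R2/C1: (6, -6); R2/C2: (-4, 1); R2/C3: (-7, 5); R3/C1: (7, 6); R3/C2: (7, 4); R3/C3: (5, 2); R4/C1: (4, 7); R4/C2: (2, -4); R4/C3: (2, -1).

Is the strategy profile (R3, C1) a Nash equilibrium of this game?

Yes

Holding Agent 2 at C1: Agent 1 gets 7 from R3, versus -3 from R1, 6 from R2, 4 from R4. No profitable deviation for Agent 1.
Holding Agent 1 at R3: Agent 2 gets 6 from C1, versus 4 from C2, 2 from C3. No profitable deviation for Agent 2 either.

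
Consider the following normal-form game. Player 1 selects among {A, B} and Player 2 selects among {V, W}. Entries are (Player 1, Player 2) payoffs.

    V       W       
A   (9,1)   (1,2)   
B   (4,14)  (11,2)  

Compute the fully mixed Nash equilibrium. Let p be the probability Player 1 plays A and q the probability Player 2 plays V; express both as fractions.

p = 12/13, q = 2/3

In a mixed NE each player is indifferent between their pure strategies, so the opponent's mix sets the indifference.
Player 2 indifferent between V and W: p·1 + (1−p)·14 = p·2 + (1−p)·2 ⟹ 14 + (-13)p = 2 + 0p ⟹ p = 12/13.
Player 1 indifferent between A and B: q·9 + (1−q)·1 = q·4 + (1−q)·11 ⟹ 1 + 8q = 11 + (-7)q ⟹ q = 2/3.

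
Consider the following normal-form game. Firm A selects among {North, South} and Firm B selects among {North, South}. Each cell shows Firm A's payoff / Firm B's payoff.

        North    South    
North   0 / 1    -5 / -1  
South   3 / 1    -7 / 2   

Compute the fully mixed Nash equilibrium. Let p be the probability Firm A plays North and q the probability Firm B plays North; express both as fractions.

p = 1/3, q = 2/5

In a mixed NE each player is indifferent between their pure strategies, so the opponent's mix sets the indifference.
Firm B indifferent between North and South: p·1 + (1−p)·1 = p·(-1) + (1−p)·2 ⟹ 1 + 0p = 2 + (-3)p ⟹ p = 1/3.
Firm A indifferent between North and South: q·0 + (1−q)·(-5) = q·3 + (1−q)·(-7) ⟹ (-5) + 5q = (-7) + 10q ⟹ q = 2/5.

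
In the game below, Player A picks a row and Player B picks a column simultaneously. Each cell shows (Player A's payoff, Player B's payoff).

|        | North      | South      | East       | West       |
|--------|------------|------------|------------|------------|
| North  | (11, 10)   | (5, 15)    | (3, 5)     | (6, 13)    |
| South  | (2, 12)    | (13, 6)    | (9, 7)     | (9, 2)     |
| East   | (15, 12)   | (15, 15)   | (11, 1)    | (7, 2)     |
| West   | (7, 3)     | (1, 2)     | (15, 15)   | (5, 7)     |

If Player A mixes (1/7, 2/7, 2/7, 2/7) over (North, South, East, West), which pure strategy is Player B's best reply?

North

Player B's best reply maximizes expected payoff against the mix.
North: (1/7)·10 + (2/7)·12 + (2/7)·12 + (2/7)·3 = 64/7
South: (1/7)·15 + (2/7)·6 + (2/7)·15 + (2/7)·2 = 61/7
East: (1/7)·5 + (2/7)·7 + (2/7)·1 + (2/7)·15 = 51/7
West: (1/7)·13 + (2/7)·2 + (2/7)·2 + (2/7)·7 = 5
Highest expected payoff is 64/7, from North.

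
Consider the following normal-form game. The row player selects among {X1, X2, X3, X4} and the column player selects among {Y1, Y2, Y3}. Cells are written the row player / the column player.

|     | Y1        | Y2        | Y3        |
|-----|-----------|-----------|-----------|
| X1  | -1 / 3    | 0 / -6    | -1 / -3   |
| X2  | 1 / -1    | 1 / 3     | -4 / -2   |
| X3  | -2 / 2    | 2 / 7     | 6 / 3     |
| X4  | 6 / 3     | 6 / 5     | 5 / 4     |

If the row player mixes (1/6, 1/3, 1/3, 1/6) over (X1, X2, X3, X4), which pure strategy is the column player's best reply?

Compute the column player's expected payoff from each pure strategy against the given mix.
Y1: (1/6)·3 + (1/3)·(-1) + (1/3)·2 + (1/6)·3 = 4/3
Y2: (1/6)·(-6) + (1/3)·3 + (1/3)·7 + (1/6)·5 = 19/6
Y3: (1/6)·(-3) + (1/3)·(-2) + (1/3)·3 + (1/6)·4 = 1/2
Highest expected payoff is 19/6, from Y2.

Y2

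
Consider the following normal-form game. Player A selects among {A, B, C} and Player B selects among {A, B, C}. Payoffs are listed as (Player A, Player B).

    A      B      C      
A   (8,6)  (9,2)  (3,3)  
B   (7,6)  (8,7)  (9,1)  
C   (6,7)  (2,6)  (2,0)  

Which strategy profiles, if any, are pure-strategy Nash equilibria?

Check mutual best responses: a cell is a NE iff neither player can gain by unilaterally deviating.
Player A's best responses — vs A: A (payoff 8); vs B: A (payoff 9); vs C: B (payoff 9).
Player B's best responses — vs A: A (payoff 6); vs B: B (payoff 7); vs C: A (payoff 7).
The only mutual best response is (A, A); neither player gains by switching there.

(A, A)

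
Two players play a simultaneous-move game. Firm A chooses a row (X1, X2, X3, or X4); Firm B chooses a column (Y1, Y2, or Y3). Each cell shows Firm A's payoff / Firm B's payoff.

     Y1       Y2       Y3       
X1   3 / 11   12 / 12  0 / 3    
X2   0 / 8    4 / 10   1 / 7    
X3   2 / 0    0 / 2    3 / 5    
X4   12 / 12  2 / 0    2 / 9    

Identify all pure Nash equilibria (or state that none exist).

A profile is a Nash equilibrium when each player is best-responding to the other.
Firm A's best responses — vs Y1: X4 (payoff 12); vs Y2: X1 (payoff 12); vs Y3: X3 (payoff 3).
Firm B's best responses — vs X1: Y2 (payoff 12); vs X2: Y2 (payoff 10); vs X3: Y3 (payoff 5); vs X4: Y1 (payoff 12).
Mutual best responses occur at (X1, Y2), (X3, Y3), and (X4, Y1); at each, neither player gains by switching.

(X1, Y2), (X3, Y3), and (X4, Y1)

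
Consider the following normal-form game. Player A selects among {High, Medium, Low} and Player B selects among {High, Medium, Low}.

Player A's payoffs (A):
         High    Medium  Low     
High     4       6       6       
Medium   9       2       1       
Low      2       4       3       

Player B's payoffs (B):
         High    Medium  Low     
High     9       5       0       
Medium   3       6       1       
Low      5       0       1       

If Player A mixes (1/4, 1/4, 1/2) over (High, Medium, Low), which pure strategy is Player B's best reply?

High

Compute Player B's expected payoff from each pure strategy against the given mix.
High: (1/4)·9 + (1/4)·3 + (1/2)·5 = 11/2
Medium: (1/4)·5 + (1/4)·6 + (1/2)·0 = 11/4
Low: (1/4)·0 + (1/4)·1 + (1/2)·1 = 3/4
Highest expected payoff is 11/2, from High.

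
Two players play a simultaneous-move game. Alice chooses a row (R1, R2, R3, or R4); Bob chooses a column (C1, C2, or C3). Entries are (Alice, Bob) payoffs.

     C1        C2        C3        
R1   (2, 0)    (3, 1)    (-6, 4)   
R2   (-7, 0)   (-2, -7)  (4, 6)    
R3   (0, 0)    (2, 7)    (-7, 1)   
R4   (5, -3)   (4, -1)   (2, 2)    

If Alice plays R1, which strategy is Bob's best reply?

C3

With Alice fixed at R1, Bob's payoffs are: C1 → 0, C2 → 1, C3 → 4.
The maximum is 4, achieved by C3.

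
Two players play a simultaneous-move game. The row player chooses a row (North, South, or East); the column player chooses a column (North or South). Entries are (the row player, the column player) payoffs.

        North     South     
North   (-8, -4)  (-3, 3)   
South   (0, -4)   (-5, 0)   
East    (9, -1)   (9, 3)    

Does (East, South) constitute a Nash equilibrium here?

Holding the column player at South: the row player gets 9 from East, versus -3 from North, -5 from South. No profitable deviation for the row player.
Holding the row player at East: the column player gets 3 from South, versus -1 from North. No profitable deviation for the column player either.

Yes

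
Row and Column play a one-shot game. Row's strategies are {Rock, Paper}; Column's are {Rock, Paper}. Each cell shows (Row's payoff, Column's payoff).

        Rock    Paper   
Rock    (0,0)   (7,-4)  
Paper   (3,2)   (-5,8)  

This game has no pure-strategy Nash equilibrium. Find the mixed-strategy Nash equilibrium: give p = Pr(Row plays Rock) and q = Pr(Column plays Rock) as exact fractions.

Each player's mixing probability is pinned down by making the *other* player indifferent.
Column indifferent between Rock and Paper: p·0 + (1−p)·2 = p·(-4) + (1−p)·8 ⟹ 2 + (-2)p = 8 + (-12)p ⟹ p = 3/5.
Row indifferent between Rock and Paper: q·0 + (1−q)·7 = q·3 + (1−q)·(-5) ⟹ 7 + (-7)q = (-5) + 8q ⟹ q = 4/5.

p = 3/5, q = 4/5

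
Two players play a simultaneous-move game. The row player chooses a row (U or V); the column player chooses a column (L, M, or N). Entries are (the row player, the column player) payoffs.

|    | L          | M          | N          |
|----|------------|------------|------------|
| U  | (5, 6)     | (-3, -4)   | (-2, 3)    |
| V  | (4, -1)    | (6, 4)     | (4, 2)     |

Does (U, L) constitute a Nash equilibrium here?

Holding the column player at L: the row player gets 5 from U, versus 4 from V. No profitable deviation for the row player.
Holding the row player at U: the column player gets 6 from L, versus -4 from M, 3 from N. No profitable deviation for the column player either.

Yes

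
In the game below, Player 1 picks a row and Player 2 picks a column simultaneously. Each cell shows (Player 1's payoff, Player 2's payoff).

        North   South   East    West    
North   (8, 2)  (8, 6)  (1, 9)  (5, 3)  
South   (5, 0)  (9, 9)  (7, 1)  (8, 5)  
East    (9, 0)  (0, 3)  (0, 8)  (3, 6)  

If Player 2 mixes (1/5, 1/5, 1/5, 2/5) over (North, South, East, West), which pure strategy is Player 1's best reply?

South

Compute Player 1's expected payoff from each pure strategy against the given mix.
North: (1/5)·8 + (1/5)·8 + (1/5)·1 + (2/5)·5 = 27/5
South: (1/5)·5 + (1/5)·9 + (1/5)·7 + (2/5)·8 = 37/5
East: (1/5)·9 + (1/5)·0 + (1/5)·0 + (2/5)·3 = 3
Highest expected payoff is 37/5, from South.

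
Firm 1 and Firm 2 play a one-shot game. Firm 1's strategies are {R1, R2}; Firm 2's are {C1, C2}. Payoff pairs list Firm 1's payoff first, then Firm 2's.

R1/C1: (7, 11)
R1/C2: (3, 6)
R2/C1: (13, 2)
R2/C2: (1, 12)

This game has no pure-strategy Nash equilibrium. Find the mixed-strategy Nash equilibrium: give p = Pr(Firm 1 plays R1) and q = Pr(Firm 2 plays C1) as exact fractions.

p = 2/3, q = 1/4

In a mixed NE each player is indifferent between their pure strategies, so the opponent's mix sets the indifference.
Firm 2 indifferent between C1 and C2: p·11 + (1−p)·2 = p·6 + (1−p)·12 ⟹ 2 + 9p = 12 + (-6)p ⟹ p = 2/3.
Firm 1 indifferent between R1 and R2: q·7 + (1−q)·3 = q·13 + (1−q)·1 ⟹ 3 + 4q = 1 + 12q ⟹ q = 1/4.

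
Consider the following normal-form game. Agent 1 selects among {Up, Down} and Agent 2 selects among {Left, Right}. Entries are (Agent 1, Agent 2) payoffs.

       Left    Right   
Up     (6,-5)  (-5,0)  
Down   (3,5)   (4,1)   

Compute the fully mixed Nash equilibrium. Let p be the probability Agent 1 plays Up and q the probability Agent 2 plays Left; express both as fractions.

Each player's mixing probability is pinned down by making the *other* player indifferent.
Agent 2 indifferent between Left and Right: p·(-5) + (1−p)·5 = p·0 + (1−p)·1 ⟹ 5 + (-10)p = 1 + (-1)p ⟹ p = 4/9.
Agent 1 indifferent between Up and Down: q·6 + (1−q)·(-5) = q·3 + (1−q)·4 ⟹ (-5) + 11q = 4 + (-1)q ⟹ q = 3/4.

p = 4/9, q = 3/4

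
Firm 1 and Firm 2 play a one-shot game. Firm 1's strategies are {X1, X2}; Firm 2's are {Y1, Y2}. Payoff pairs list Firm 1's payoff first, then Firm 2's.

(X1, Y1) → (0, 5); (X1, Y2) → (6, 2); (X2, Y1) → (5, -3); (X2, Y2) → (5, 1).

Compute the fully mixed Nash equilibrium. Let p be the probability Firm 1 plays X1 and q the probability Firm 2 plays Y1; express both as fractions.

p = 4/7, q = 1/6

Each player's mixing probability is pinned down by making the *other* player indifferent.
Firm 2 indifferent between Y1 and Y2: p·5 + (1−p)·(-3) = p·2 + (1−p)·1 ⟹ (-3) + 8p = 1 + 1p ⟹ p = 4/7.
Firm 1 indifferent between X1 and X2: q·0 + (1−q)·6 = q·5 + (1−q)·5 ⟹ 6 + (-6)q = 5 + 0q ⟹ q = 1/6.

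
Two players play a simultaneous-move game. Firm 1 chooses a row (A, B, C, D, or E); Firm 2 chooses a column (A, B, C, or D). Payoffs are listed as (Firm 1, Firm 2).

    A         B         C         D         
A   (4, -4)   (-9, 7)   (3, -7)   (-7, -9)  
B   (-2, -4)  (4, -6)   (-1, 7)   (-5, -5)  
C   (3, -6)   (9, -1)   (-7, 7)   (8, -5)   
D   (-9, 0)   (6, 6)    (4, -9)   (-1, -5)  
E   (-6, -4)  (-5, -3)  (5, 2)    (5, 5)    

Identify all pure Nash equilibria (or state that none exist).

A profile is a Nash equilibrium when each player is best-responding to the other.
Firm 1's best responses — vs A: A (payoff 4); vs B: C (payoff 9); vs C: E (payoff 5); vs D: C (payoff 8).
Firm 2's best responses — vs A: B (payoff 7); vs B: C (payoff 7); vs C: C (payoff 7); vs D: B (payoff 6); vs E: D (payoff 5).
No cell has both players best-responding. For instance, Firm 1's best reply to B is C, but against C Firm 2 prefers C over B.

There is no pure-strategy Nash equilibrium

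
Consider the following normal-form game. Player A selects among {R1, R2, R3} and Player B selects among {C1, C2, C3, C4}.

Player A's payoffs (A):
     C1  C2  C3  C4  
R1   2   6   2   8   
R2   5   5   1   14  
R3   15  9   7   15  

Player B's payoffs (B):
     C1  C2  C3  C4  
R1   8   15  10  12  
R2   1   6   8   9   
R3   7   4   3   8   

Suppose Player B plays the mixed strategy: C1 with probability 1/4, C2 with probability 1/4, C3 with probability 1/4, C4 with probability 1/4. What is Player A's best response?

Player A's best reply maximizes expected payoff against the mix.
R1: (1/4)·2 + (1/4)·6 + (1/4)·2 + (1/4)·8 = 9/2
R2: (1/4)·5 + (1/4)·5 + (1/4)·1 + (1/4)·14 = 25/4
R3: (1/4)·15 + (1/4)·9 + (1/4)·7 + (1/4)·15 = 23/2
Highest expected payoff is 23/2, from R3.

R3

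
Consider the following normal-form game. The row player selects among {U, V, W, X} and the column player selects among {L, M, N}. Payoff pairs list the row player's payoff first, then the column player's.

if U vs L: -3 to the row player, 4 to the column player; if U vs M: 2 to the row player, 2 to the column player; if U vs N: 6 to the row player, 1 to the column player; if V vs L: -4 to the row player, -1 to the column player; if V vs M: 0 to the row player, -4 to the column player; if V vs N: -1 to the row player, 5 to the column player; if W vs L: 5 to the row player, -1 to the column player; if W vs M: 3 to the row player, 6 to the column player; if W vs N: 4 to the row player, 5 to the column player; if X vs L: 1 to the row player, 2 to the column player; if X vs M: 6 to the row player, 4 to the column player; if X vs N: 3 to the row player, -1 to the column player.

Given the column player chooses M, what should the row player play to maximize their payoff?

X

With the column player fixed at M, the row player's payoffs are: U → 2, V → 0, W → 3, X → 6.
The maximum is 6, achieved by X.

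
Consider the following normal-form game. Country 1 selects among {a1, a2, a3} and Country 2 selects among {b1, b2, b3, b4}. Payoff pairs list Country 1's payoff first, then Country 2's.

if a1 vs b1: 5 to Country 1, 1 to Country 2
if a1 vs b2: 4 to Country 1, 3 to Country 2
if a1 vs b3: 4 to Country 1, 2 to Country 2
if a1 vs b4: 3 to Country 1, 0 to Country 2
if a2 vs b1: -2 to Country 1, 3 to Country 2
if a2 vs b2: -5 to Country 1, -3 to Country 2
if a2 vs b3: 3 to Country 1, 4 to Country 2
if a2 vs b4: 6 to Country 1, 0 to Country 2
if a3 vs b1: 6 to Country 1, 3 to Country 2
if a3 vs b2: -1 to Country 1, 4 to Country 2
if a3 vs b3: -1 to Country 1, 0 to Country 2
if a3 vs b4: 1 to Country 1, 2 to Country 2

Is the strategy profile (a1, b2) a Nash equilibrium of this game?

Holding Country 2 at b2: Country 1 gets 4 from a1, versus -5 from a2, -1 from a3. No profitable deviation for Country 1.
Holding Country 1 at a1: Country 2 gets 3 from b2, versus 1 from b1, 2 from b3, 0 from b4. No profitable deviation for Country 2 either.

Yes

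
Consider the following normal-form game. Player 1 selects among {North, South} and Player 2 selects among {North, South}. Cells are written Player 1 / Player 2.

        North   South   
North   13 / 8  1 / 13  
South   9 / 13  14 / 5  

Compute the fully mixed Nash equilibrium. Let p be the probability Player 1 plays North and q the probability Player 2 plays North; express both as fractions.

p = 8/13, q = 13/17

In a mixed NE each player is indifferent between their pure strategies, so the opponent's mix sets the indifference.
Player 2 indifferent between North and South: p·8 + (1−p)·13 = p·13 + (1−p)·5 ⟹ 13 + (-5)p = 5 + 8p ⟹ p = 8/13.
Player 1 indifferent between North and South: q·13 + (1−q)·1 = q·9 + (1−q)·14 ⟹ 1 + 12q = 14 + (-5)q ⟹ q = 13/17.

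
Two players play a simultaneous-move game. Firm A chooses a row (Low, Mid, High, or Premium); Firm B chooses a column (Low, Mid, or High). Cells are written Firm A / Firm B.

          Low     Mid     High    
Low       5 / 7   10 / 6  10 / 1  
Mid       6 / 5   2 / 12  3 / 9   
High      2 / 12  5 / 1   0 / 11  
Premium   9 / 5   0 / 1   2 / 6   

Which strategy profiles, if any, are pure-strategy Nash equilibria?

Check mutual best responses: a cell is a NE iff neither player can gain by unilaterally deviating.
Firm A's best responses — vs Low: Premium (payoff 9); vs Mid: Low (payoff 10); vs High: Low (payoff 10).
Firm B's best responses — vs Low: Low (payoff 7); vs Mid: Mid (payoff 12); vs High: Low (payoff 12); vs Premium: High (payoff 6).
No cell has both players best-responding. For instance, Firm A's best reply to Low is Premium, but against Premium Firm B prefers High over Low.

None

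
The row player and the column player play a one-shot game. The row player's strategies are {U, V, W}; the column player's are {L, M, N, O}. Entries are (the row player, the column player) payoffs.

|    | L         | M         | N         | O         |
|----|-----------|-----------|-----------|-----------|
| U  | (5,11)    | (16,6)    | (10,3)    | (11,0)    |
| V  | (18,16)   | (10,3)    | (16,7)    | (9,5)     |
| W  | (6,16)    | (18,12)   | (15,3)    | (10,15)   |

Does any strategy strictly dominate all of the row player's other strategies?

A strategy is strictly dominant if it gives the row player a strictly higher payoff than every other strategy, against every choice by the opponent.
U is not dominant: against L, V gives 18 > 5.
V is not dominant: against M, U gives 16 > 10.
W is not dominant: against L, V gives 18 > 6.
No single strategy is best against every opponent action.

None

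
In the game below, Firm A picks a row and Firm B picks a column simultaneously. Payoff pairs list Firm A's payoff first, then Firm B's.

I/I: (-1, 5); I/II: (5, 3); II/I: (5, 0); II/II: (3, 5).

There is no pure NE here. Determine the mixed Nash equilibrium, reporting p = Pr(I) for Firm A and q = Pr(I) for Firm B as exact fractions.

Each player's mixing probability is pinned down by making the *other* player indifferent.
Firm B indifferent between I and II: p·5 + (1−p)·0 = p·3 + (1−p)·5 ⟹ 0 + 5p = 5 + (-2)p ⟹ p = 5/7.
Firm A indifferent between I and II: q·(-1) + (1−q)·5 = q·5 + (1−q)·3 ⟹ 5 + (-6)q = 3 + 2q ⟹ q = 1/4.

p = 5/7, q = 1/4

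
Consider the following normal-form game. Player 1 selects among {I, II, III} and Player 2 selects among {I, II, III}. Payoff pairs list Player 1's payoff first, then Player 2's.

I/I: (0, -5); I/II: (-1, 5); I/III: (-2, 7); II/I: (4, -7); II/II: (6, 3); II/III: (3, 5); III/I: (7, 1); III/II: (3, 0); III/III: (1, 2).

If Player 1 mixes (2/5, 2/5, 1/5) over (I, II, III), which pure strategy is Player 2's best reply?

Compute Player 2's expected payoff from each pure strategy against the given mix.
I: (2/5)·(-5) + (2/5)·(-7) + (1/5)·1 = -23/5
II: (2/5)·5 + (2/5)·3 + (1/5)·0 = 16/5
III: (2/5)·7 + (2/5)·5 + (1/5)·2 = 26/5
Highest expected payoff is 26/5, from III.

III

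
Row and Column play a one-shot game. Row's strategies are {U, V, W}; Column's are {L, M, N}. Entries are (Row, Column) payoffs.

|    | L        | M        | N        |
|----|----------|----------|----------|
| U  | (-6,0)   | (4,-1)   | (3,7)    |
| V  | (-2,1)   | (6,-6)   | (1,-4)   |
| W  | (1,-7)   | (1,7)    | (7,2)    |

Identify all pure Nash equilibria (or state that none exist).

A profile is a Nash equilibrium when each player is best-responding to the other.
Row's best responses — vs L: W (payoff 1); vs M: V (payoff 6); vs N: W (payoff 7).
Column's best responses — vs U: N (payoff 7); vs V: L (payoff 1); vs W: M (payoff 7).
No cell has both players best-responding. For instance, Row's best reply to M is V, but against V Column prefers L over M.

None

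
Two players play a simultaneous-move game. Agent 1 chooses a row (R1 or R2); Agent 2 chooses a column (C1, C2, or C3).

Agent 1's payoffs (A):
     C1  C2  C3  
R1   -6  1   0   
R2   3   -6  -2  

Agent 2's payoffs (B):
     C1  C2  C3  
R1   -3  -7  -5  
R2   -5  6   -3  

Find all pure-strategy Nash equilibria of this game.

A profile is a Nash equilibrium when each player is best-responding to the other.
Agent 1's best responses — vs C1: R2 (payoff 3); vs C2: R1 (payoff 1); vs C3: R1 (payoff 0).
Agent 2's best responses — vs R1: C1 (payoff -3); vs R2: C2 (payoff 6).
No cell has both players best-responding. For instance, Agent 1's best reply to C2 is R1, but against R1 Agent 2 prefers C1 over C2.

None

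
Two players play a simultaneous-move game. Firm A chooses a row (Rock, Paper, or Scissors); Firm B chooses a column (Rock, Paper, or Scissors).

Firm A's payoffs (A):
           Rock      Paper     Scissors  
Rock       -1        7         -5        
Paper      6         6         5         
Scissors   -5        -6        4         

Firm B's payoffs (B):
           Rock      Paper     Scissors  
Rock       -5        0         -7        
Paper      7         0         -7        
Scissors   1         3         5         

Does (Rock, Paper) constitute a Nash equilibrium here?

Yes

Holding Firm B at Paper: Firm A gets 7 from Rock, versus 6 from Paper, -6 from Scissors. No profitable deviation for Firm A.
Holding Firm A at Rock: Firm B gets 0 from Paper, versus -5 from Rock, -7 from Scissors. No profitable deviation for Firm B either.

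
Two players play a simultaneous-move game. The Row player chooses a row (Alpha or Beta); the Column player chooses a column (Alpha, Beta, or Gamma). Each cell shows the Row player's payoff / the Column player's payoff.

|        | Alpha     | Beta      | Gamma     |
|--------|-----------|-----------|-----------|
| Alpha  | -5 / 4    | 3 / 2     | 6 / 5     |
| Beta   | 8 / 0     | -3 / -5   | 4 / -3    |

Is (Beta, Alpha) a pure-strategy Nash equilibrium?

Yes

Holding the Column player at Alpha: the Row player gets 8 from Beta, versus -5 from Alpha. No profitable deviation for the Row player.
Holding the Row player at Beta: the Column player gets 0 from Alpha, versus -5 from Beta, -3 from Gamma. No profitable deviation for the Column player either.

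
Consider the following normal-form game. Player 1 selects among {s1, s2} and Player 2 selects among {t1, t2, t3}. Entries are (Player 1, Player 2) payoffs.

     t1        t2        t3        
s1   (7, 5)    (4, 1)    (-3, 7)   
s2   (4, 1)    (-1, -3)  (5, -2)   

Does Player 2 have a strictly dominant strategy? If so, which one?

A strategy is strictly dominant if it gives Player 2 a strictly higher payoff than every other strategy, against every choice by the opponent.
t1 is not dominant: against s1, t3 gives 7 > 5.
t2 is not dominant: against s1, t1 gives 5 > 1.
t3 is not dominant: against s2, t1 gives 1 > -2.
No single strategy is best against every opponent action.

None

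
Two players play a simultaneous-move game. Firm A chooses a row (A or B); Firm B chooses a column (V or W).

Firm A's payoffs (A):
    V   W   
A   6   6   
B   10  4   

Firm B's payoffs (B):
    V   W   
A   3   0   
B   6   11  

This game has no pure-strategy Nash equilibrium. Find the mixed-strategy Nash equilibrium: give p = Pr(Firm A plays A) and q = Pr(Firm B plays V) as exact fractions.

Each player's mixing probability is pinned down by making the *other* player indifferent.
Firm B indifferent between V and W: p·3 + (1−p)·6 = p·0 + (1−p)·11 ⟹ 6 + (-3)p = 11 + (-11)p ⟹ p = 5/8.
Firm A indifferent between A and B: q·6 + (1−q)·6 = q·10 + (1−q)·4 ⟹ 6 + 0q = 4 + 6q ⟹ q = 1/3.

p = 5/8, q = 1/3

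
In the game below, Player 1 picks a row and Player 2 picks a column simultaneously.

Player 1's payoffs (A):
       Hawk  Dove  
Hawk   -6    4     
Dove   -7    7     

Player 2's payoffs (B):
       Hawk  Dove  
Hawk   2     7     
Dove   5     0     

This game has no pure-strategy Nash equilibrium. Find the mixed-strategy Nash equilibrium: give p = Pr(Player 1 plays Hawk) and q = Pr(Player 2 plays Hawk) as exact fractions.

Each player's mixing probability is pinned down by making the *other* player indifferent.
Player 2 indifferent between Hawk and Dove: p·2 + (1−p)·5 = p·7 + (1−p)·0 ⟹ 5 + (-3)p = 0 + 7p ⟹ p = 1/2.
Player 1 indifferent between Hawk and Dove: q·(-6) + (1−q)·4 = q·(-7) + (1−q)·7 ⟹ 4 + (-10)q = 7 + (-14)q ⟹ q = 3/4.

p = 1/2, q = 3/4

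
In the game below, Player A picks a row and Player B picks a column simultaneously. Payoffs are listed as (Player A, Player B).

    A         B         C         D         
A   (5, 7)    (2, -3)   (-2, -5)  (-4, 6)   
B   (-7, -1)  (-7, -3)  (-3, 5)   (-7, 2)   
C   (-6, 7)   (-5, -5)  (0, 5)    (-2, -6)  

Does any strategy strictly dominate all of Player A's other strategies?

No strictly dominant strategy

Check whether one of Player A's strategies beats all alternatives regardless of what the opponent does.
A is not dominant: against C, C gives 0 > -2.
B is not dominant: against A, A gives 5 > -7.
C is not dominant: against A, A gives 5 > -6.
No single strategy is best against every opponent action.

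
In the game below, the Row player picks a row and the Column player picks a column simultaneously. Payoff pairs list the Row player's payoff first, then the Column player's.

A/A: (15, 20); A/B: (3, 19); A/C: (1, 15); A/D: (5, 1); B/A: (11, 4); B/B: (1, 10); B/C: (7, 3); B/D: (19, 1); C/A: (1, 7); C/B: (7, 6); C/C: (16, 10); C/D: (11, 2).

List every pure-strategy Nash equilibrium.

Check mutual best responses: a cell is a NE iff neither player can gain by unilaterally deviating.
The Row player's best responses — vs A: A (payoff 15); vs B: C (payoff 7); vs C: C (payoff 16); vs D: B (payoff 19).
The Column player's best responses — vs A: A (payoff 20); vs B: B (payoff 10); vs C: C (payoff 10).
Mutual best responses occur at (A, A) and (C, C); at each, neither player gains by switching.

(A, A) and (C, C)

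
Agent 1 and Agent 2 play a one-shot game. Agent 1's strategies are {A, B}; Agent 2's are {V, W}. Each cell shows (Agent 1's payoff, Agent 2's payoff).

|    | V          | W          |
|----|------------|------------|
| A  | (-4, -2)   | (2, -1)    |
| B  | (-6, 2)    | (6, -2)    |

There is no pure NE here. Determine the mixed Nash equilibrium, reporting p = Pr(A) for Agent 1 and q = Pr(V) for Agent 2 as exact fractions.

Each player's mixing probability is pinned down by making the *other* player indifferent.
Agent 2 indifferent between V and W: p·(-2) + (1−p)·2 = p·(-1) + (1−p)·(-2) ⟹ 2 + (-4)p = (-2) + 1p ⟹ p = 4/5.
Agent 1 indifferent between A and B: q·(-4) + (1−q)·2 = q·(-6) + (1−q)·6 ⟹ 2 + (-6)q = 6 + (-12)q ⟹ q = 2/3.

p = 4/5, q = 2/3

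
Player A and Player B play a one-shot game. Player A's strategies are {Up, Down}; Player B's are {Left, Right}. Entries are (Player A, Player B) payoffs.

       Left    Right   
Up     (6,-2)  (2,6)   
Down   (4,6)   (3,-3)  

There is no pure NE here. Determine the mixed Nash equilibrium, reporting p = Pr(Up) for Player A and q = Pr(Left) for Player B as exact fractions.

p = 9/17, q = 1/3

In a mixed NE each player is indifferent between their pure strategies, so the opponent's mix sets the indifference.
Player B indifferent between Left and Right: p·(-2) + (1−p)·6 = p·6 + (1−p)·(-3) ⟹ 6 + (-8)p = (-3) + 9p ⟹ p = 9/17.
Player A indifferent between Up and Down: q·6 + (1−q)·2 = q·4 + (1−q)·3 ⟹ 2 + 4q = 3 + 1q ⟹ q = 1/3.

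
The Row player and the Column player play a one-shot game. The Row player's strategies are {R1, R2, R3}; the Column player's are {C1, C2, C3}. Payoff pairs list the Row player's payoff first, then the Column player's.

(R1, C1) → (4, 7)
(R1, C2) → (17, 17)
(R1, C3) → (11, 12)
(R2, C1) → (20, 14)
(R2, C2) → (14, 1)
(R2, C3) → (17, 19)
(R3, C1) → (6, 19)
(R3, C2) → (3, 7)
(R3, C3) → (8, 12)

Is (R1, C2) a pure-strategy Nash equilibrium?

Holding the Column player at C2: the Row player gets 17 from R1, versus 14 from R2, 3 from R3. No profitable deviation for the Row player.
Holding the Row player at R1: the Column player gets 17 from C2, versus 7 from C1, 12 from C3. No profitable deviation for the Column player either.

Yes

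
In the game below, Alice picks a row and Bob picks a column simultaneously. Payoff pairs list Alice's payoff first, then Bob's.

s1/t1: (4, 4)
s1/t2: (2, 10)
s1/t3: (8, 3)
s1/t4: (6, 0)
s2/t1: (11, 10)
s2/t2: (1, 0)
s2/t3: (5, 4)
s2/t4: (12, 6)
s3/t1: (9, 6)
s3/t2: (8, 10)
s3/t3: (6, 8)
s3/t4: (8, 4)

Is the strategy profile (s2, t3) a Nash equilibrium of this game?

No

Holding Bob at t3: Alice gets 5 from s2 but could get 8 by switching to s1. Alice has a profitable deviation.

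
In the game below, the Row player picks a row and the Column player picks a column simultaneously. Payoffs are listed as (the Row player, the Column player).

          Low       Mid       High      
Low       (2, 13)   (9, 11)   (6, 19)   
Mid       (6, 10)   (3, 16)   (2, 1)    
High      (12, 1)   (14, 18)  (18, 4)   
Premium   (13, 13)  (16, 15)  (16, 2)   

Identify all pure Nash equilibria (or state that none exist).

A profile is a Nash equilibrium when each player is best-responding to the other.
The Row player's best responses — vs Low: Premium (payoff 13); vs Mid: Premium (payoff 16); vs High: High (payoff 18).
The Column player's best responses — vs Low: High (payoff 19); vs Mid: Mid (payoff 16); vs High: Mid (payoff 18); vs Premium: Mid (payoff 15).
The only mutual best response is (Premium, Mid); neither player gains by switching there.

(Premium, Mid)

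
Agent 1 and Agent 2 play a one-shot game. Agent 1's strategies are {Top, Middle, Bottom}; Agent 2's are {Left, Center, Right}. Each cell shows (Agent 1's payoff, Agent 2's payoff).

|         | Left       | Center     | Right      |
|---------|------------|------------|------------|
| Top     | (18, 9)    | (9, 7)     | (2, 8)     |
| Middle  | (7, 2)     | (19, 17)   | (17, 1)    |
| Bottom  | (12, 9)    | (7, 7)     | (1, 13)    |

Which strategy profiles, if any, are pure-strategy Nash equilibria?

A profile is a Nash equilibrium when each player is best-responding to the other.
Agent 1's best responses — vs Left: Top (payoff 18); vs Center: Middle (payoff 19); vs Right: Middle (payoff 17).
Agent 2's best responses — vs Top: Left (payoff 9); vs Middle: Center (payoff 17); vs Bottom: Right (payoff 13).
Mutual best responses occur at (Top, Left) and (Middle, Center); at each, neither player gains by switching.

(Top, Left) and (Middle, Center)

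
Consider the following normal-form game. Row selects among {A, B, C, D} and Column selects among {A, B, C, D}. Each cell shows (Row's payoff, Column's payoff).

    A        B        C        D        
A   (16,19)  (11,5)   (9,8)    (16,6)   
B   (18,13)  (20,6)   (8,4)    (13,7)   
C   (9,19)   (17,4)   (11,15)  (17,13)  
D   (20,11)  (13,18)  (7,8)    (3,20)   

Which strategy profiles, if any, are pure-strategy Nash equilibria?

Check mutual best responses: a cell is a NE iff neither player can gain by unilaterally deviating.
Row's best responses — vs A: D (payoff 20); vs B: B (payoff 20); vs C: C (payoff 11); vs D: C (payoff 17).
Column's best responses — vs A: A (payoff 19); vs B: A (payoff 13); vs C: A (payoff 19); vs D: D (payoff 20).
No cell has both players best-responding. For instance, Row's best reply to D is C, but against C Column prefers A over D.

None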